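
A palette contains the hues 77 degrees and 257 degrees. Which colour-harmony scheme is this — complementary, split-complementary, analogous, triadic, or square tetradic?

Sort the hues: 77°, 257°.
Successive gaps around the wheel: 180°, 180°.
Two hues 180° apart are complementary.

complementary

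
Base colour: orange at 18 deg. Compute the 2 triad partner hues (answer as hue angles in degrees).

138° and 258°

A triad places three hues 120° apart.
18 + 120 = 138°
18 + 240 = 258°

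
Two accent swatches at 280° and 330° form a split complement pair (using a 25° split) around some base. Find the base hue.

The accents sit 25° either side of the complement, so the complement is their short-arc midpoint on the wheel.
Short-arc midpoint of 280° and 330°: 305°.
Base is 180° from the complement: 305 − 180 = 125°

125°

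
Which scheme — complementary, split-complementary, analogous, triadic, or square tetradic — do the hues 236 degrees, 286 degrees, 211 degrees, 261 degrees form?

Sort the hues: 211°, 236°, 261°, 286°.
Successive gaps around the wheel: 25°, 25°, 25°, 285°.
A run of hues at equal small steps (25°) with one large closing gap is an analogous group.

analogous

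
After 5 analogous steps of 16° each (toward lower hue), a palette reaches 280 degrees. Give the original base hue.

0°

5 steps of 16° (toward lower hue) give a net shift of −80°.
Start = end − shift: 280 + 80 = 360 → 360 − 360 = 0°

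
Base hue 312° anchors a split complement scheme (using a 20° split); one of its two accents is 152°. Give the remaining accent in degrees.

Split-complementary hues sit 20° either side of the complement.
Complement of the base 312°: 312 + 180 = 492 → 492 − 360 = 132°
The given accent 152° is 20° one side of 132°; the other accent sits 20° the other side: 132 − 20 = 112°

112°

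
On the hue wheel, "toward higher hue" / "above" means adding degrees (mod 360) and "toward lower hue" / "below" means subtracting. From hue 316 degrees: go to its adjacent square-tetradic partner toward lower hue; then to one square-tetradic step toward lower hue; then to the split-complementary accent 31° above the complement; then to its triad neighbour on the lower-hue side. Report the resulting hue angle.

−90° (square ↓): 316 − 90 = 226°
−90° (square ↓): 226 − 90 = 136°
+211° (split-comp 31° ↑): 136 + 211 = 347°
−120° (triadic ↓): 347 − 120 = 227°

227°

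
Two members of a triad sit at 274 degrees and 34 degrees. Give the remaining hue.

A triad spaces three hues 120° apart.
The full set is {34°, 154°, 274°}.

154°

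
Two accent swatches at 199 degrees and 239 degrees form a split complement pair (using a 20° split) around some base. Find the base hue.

The accents sit 20° either side of the complement, so the complement is their short-arc midpoint on the wheel.
Short-arc midpoint of 199° and 239°: 219°.
Base is 180° from the complement: 219 − 180 = 39°

39°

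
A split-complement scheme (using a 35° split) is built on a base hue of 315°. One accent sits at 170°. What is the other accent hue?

Split-complementary hues sit 35° either side of the complement.
Complement of the base 315°: 315 + 180 = 495 → 495 − 360 = 135°
The given accent 170° is 35° one side of 135°; the other accent sits 35° the other side: 135 − 35 = 100°

100°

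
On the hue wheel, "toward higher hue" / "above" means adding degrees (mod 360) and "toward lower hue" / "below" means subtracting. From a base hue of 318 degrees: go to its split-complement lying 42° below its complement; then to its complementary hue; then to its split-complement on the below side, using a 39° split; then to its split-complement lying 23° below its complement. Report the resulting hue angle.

split-comp 42° ↓ +138°: 318 + 138 = 456 → 456 − 360 = 96°
complement +180°: 96 + 180 = 276°
split-comp 39° ↓ +141°: 276 + 141 = 417 → 417 − 360 = 57°
split-comp 23° ↓ +157°: 57 + 157 = 214°

214°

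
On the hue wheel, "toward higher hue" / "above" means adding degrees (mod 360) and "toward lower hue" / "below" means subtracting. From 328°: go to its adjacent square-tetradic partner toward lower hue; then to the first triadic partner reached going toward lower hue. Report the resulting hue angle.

118°

328 − 90 = 238°   (square ↓)
238 − 120 = 118°   (triadic ↓)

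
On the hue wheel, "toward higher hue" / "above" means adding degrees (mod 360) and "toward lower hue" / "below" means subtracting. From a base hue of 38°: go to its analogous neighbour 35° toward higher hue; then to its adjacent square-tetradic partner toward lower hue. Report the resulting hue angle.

343°

+35° (analog 35° ↑): 38 + 35 = 73°
−90° (square ↓): 73 − 90 = -17 → -17 + 360 = 343°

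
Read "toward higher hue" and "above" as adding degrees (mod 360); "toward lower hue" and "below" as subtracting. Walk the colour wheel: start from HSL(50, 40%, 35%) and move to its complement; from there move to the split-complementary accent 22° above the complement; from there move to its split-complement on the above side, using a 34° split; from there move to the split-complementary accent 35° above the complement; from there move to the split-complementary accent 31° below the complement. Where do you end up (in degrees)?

290°

50 + 180 = 230°   (complement)
230 + 202 = 432 → 432 − 360 = 72°   (split-comp 22° ↑)
72 + 214 = 286°   (split-comp 34° ↑)
286 + 215 = 501 → 501 − 360 = 141°   (split-comp 35° ↑)
141 + 149 = 290°   (split-comp 31° ↓)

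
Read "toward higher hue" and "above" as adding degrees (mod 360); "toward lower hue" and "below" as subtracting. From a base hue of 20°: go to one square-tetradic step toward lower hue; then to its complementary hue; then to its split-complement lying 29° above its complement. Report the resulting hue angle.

319°

20 − 90 = -70 → -70 + 360 = 290°   (square ↓)
290 + 180 = 470 → 470 − 360 = 110°   (complement)
110 + 209 = 319°   (split-comp 29° ↑)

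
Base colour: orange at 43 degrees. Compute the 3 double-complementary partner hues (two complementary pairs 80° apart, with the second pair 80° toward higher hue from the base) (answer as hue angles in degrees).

A rectangular tetradic uses two complementary pairs 80° apart: offsets 0°, 80°, 180°, 260°.
43 + 80 = 123°
43 + 180 = 223°
43 + 260 = 303°

123°, 223°, and 303°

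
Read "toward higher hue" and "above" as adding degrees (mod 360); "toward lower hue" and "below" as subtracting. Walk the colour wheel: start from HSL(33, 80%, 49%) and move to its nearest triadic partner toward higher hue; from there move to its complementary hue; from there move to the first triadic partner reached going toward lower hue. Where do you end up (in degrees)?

+120° (triadic ↑): 33 + 120 = 153°
+180° (complement): 153 + 180 = 333°
−120° (triadic ↓): 333 − 120 = 213°

213°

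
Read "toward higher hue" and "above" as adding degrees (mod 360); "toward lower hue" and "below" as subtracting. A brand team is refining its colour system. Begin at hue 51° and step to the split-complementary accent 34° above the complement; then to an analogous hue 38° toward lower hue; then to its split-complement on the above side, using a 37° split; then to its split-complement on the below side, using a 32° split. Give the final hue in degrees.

232°

51 + 214 = 265°   (split-comp 34° ↑)
265 − 38 = 227°   (analog 38° ↓)
227 + 217 = 444 → 444 − 360 = 84°   (split-comp 37° ↑)
84 + 148 = 232°   (split-comp 32° ↓)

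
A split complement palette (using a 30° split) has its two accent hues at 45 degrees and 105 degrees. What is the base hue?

The accents sit 30° either side of the complement, so the complement is their short-arc midpoint on the wheel.
Short-arc midpoint of 45° and 105°: 75°.
Base is 180° from the complement: 75 − 180 = -105 → -105 + 360 = 255°

255°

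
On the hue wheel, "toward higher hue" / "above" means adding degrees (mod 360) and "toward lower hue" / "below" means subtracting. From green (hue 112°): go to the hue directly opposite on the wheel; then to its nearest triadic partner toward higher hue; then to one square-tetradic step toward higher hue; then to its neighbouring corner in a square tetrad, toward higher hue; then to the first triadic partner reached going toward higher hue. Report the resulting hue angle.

352°

complement +180°: 112 + 180 = 292°
triadic ↑ +120°: 292 + 120 = 412 → 412 − 360 = 52°
square ↑ +90°: 52 + 90 = 142°
square ↑ +90°: 142 + 90 = 232°
triadic ↑ +120°: 232 + 120 = 352°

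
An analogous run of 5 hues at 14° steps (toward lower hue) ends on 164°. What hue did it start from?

4 steps of 14° (toward lower hue) give a net shift of −56°.
Start = end − shift: 164 + 56 = 220°

220°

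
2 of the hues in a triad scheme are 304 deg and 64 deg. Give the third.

A triad places three hues 120° apart.
The full set through 64° is {64°, 184°, 304°}.
Given {64°, 304°}, the missing hue is 184°.

184°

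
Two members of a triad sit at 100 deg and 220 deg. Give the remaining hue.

340°

A triad spaces three hues 120° apart.
The full set is {100°, 220°, 340°}.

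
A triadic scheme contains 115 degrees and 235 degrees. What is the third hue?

355°

A triad spaces three hues 120° apart.
The full set is {115°, 235°, 355°}.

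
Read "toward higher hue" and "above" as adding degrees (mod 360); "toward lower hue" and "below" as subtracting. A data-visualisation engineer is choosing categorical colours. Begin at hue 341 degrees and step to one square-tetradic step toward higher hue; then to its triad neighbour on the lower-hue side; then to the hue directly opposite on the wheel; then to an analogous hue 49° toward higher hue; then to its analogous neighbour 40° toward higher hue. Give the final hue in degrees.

341 + 90 = 431 → 431 − 360 = 71°   (square ↑)
71 − 120 = -49 → -49 + 360 = 311°   (triadic ↓)
311 + 180 = 491 → 491 − 360 = 131°   (complement)
131 + 49 = 180°   (analog 49° ↑)
180 + 40 = 220°   (analog 40° ↑)

220°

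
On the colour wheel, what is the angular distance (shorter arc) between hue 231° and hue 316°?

|231 − 316| = 85.
85 ≤ 180, so the shorter arc is 85°.

85°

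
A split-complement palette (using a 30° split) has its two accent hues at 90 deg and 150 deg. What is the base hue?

300°

The accents sit 30° either side of the complement, so the complement is their short-arc midpoint on the wheel.
Short-arc midpoint of 90° and 150°: 120°.
Base is 180° from the complement: 120 − 180 = -60 → -60 + 360 = 300°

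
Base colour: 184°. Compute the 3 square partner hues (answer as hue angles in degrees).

274°, 4° and 94°

184 + 90 = 274°
184 + 180 = 364 → 364 − 360 = 4°
184 + 270 = 454 → 454 − 360 = 94°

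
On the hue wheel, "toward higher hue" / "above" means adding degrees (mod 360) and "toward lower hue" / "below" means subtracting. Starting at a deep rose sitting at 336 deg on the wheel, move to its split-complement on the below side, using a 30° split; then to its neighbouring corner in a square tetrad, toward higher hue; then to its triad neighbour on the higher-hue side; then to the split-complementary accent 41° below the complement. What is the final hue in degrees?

115°

split-comp 30° ↓ +150°: 336 + 150 = 486 → 486 − 360 = 126°
square ↑ +90°: 126 + 90 = 216°
triadic ↑ +120°: 216 + 120 = 336°
split-comp 41° ↓ +139°: 336 + 139 = 475 → 475 − 360 = 115°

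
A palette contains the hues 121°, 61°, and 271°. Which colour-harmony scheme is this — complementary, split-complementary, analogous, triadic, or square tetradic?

Sort the hues: 61°, 121°, 271°.
Successive gaps around the wheel: 60°, 150°, 150°.
Two 150° gaps and one 60° gap — a base hue opposite a pair of accents 30° either side of its complement — is the split-complementary pattern.

split-complementary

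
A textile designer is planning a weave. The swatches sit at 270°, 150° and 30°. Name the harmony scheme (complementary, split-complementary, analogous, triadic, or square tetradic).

triadic

Sort the hues: 30°, 150°, 270°.
Successive gaps around the wheel: 120°, 120°, 120°.
Three hues equally spaced 120° apart form a triad.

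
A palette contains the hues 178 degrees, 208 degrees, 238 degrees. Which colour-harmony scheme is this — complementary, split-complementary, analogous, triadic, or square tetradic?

Sort the hues: 178°, 208°, 238°.
Successive gaps around the wheel: 30°, 30°, 300°.
A run of hues at equal small steps (30°) with one large closing gap is an analogous group.

analogous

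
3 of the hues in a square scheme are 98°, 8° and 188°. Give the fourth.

278°

A square tetradic scheme places four hues every 90°.
The full set through 8° is {8°, 98°, 188°, 278°}.
Given {8°, 98°, 188°}, the missing hue is 278°.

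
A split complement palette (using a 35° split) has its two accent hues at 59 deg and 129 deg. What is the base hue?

274°

The accents sit 35° either side of the complement, so the complement is their short-arc midpoint on the wheel.
Short-arc midpoint of 59° and 129°: 94°.
Base is 180° from the complement: 94 − 180 = -86 → -86 + 360 = 274°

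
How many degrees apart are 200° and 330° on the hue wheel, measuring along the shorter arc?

|200 − 330| = 130.
130 ≤ 180, so the shorter arc is 130°.

130°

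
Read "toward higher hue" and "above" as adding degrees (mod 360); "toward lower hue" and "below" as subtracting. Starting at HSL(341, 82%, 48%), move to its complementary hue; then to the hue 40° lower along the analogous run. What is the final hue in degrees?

121°

341 + 180 = 521 → 521 − 360 = 161°   (complement)
161 − 40 = 121°   (analog 40° ↓)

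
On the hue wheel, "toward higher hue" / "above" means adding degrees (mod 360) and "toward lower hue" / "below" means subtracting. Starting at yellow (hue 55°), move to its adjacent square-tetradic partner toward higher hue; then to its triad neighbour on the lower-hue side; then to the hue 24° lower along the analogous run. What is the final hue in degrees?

square ↑ +90°: 55 + 90 = 145°
triadic ↓ −120°: 145 − 120 = 25°
analog 24° ↓ −24°: 25 − 24 = 1°

1°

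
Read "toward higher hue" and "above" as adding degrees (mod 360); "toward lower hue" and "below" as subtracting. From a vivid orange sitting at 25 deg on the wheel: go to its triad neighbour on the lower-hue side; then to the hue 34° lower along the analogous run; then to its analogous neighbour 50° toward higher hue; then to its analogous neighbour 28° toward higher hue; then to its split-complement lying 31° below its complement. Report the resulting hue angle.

−120° (triadic ↓): 25 − 120 = -95 → -95 + 360 = 265°
−34° (analog 34° ↓): 265 − 34 = 231°
+50° (analog 50° ↑): 231 + 50 = 281°
+28° (analog 28° ↑): 281 + 28 = 309°
+149° (split-comp 31° ↓): 309 + 149 = 458 → 458 − 360 = 98°

98°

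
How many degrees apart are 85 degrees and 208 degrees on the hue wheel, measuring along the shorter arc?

123°

|85 − 208| = 123.
123 ≤ 180, so the shorter arc is 123°.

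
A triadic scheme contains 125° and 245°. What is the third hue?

A triad spaces three hues 120° apart.
The full set is {5°, 125°, 245°}.

5°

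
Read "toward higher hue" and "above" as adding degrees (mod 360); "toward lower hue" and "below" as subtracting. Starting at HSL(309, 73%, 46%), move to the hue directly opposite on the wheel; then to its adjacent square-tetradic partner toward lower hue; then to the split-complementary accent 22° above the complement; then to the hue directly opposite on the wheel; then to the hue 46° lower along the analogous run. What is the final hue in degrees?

15°

+180° (complement): 309 + 180 = 489 → 489 − 360 = 129°
−90° (square ↓): 129 − 90 = 39°
+202° (split-comp 22° ↑): 39 + 202 = 241°
+180° (complement): 241 + 180 = 421 → 421 − 360 = 61°
−46° (analog 46° ↓): 61 − 46 = 15°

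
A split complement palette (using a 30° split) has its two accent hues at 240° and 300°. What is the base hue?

The accents sit 30° either side of the complement, so the complement is their short-arc midpoint on the wheel.
Short-arc midpoint of 240° and 300°: 270°.
Base is 180° from the complement: 270 − 180 = 90°

90°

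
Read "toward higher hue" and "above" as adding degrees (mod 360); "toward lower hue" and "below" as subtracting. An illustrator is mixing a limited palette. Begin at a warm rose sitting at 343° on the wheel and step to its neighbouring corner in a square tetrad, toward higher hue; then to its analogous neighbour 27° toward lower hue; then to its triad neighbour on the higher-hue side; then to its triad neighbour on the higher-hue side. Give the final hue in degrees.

+90° (square ↑): 343 + 90 = 433 → 433 − 360 = 73°
−27° (analog 27° ↓): 73 − 27 = 46°
+120° (triadic ↑): 46 + 120 = 166°
+120° (triadic ↑): 166 + 120 = 286°

286°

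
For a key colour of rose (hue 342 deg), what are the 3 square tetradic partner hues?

72°, 162°, 252°

342 + 90 = 432 → 432 − 360 = 72°
342 + 180 = 522 → 522 − 360 = 162°
342 + 270 = 612 → 612 − 360 = 252°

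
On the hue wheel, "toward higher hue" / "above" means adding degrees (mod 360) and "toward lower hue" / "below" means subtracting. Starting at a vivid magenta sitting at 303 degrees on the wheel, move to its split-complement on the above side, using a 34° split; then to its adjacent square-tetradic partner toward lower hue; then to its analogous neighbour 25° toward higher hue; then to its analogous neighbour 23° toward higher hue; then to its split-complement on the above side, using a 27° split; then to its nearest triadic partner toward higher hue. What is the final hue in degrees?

82°

split-comp 34° ↑ +214°: 303 + 214 = 517 → 517 − 360 = 157°
square ↓ −90°: 157 − 90 = 67°
analog 25° ↑ +25°: 67 + 25 = 92°
analog 23° ↑ +23°: 92 + 23 = 115°
split-comp 27° ↑ +207°: 115 + 207 = 322°
triadic ↑ +120°: 322 + 120 = 442 → 442 − 360 = 82°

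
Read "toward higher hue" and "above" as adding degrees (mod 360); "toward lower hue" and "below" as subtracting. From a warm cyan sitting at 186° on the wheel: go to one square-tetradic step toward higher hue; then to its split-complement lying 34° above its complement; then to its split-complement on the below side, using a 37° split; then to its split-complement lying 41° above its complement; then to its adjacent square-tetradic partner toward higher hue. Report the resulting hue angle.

224°

square ↑ +90°: 186 + 90 = 276°
split-comp 34° ↑ +214°: 276 + 214 = 490 → 490 − 360 = 130°
split-comp 37° ↓ +143°: 130 + 143 = 273°
split-comp 41° ↑ +221°: 273 + 221 = 494 → 494 − 360 = 134°
square ↑ +90°: 134 + 90 = 224°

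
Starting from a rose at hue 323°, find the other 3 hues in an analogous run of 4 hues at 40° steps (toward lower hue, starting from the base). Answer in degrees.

Analogous hues sit every 40° along the wheel.
323 − 40 = 283°
323 − 80 = 243°
323 − 120 = 203°

283°, 243°, 203°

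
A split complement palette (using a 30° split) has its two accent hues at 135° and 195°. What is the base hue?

The accents sit 30° either side of the complement, so the complement is their short-arc midpoint on the wheel.
Short-arc midpoint of 135° and 195°: 165°.
Base is 180° from the complement: 165 − 180 = -15 → -15 + 360 = 345°

345°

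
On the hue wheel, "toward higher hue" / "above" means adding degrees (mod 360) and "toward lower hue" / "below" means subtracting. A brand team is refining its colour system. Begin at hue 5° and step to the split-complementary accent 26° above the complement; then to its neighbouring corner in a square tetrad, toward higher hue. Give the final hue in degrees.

301°

+206° (split-comp 26° ↑): 5 + 206 = 211°
+90° (square ↑): 211 + 90 = 301°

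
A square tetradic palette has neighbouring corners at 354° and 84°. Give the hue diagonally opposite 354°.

A square tetradic scheme places four hues 90° apart; opposite corners are 180° apart.
354 + 180 = 534 → 534 − 360 = 174°

174°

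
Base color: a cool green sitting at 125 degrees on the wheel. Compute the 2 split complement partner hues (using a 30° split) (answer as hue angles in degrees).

275° and 335°

Split-complementary hues sit 30° either side of the complement.
Complement of 125 degrees: 125 + 180 = 305°
305 − 30 = 275°
305 + 30 = 335°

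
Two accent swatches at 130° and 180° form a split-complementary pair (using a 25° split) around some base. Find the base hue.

335°

The accents sit 25° either side of the complement, so the complement is their short-arc midpoint on the wheel.
Short-arc midpoint of 130° and 180°: 155°.
Base is 180° from the complement: 155 − 180 = -25 → -25 + 360 = 335°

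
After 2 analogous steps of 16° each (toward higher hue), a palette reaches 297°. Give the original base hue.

265°

2 steps of 16° (toward higher hue) give a net shift of +32°.
Start = end − shift: 297 − 32 = 265°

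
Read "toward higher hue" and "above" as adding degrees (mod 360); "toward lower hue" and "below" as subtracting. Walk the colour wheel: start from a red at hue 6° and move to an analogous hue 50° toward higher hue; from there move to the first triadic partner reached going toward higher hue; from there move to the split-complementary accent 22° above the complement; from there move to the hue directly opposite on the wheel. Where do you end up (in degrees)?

+50° (analog 50° ↑): 6 + 50 = 56°
+120° (triadic ↑): 56 + 120 = 176°
+202° (split-comp 22° ↑): 176 + 202 = 378 → 378 − 360 = 18°
+180° (complement): 18 + 180 = 198°

198°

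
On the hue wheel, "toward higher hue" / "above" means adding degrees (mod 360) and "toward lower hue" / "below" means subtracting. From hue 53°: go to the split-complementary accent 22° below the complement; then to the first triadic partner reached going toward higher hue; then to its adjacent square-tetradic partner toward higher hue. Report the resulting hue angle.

61°

+158° (split-comp 22° ↓): 53 + 158 = 211°
+120° (triadic ↑): 211 + 120 = 331°
+90° (square ↑): 331 + 90 = 421 → 421 − 360 = 61°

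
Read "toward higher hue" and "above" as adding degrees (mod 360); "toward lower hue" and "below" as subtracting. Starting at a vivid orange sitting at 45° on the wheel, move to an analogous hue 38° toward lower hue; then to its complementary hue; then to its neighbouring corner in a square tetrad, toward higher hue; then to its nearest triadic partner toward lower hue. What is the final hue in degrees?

157°

45 − 38 = 7°   (analog 38° ↓)
7 + 180 = 187°   (complement)
187 + 90 = 277°   (square ↑)
277 − 120 = 157°   (triadic ↓)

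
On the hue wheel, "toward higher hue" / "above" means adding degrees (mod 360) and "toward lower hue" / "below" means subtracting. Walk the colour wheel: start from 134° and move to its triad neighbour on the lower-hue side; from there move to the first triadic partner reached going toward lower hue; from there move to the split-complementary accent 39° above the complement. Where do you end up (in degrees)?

113°

134 − 120 = 14°   (triadic ↓)
14 − 120 = -106 → -106 + 360 = 254°   (triadic ↓)
254 + 219 = 473 → 473 − 360 = 113°   (split-comp 39° ↑)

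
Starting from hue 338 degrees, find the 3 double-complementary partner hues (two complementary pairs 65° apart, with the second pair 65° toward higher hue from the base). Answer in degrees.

43°, 158° and 223°

A rectangular tetradic uses two complementary pairs 65° apart: offsets 0°, 65°, 180°, 245°.
338 + 65 = 403 → 403 − 360 = 43°
338 + 180 = 518 → 518 − 360 = 158°
338 + 245 = 583 → 583 − 360 = 223°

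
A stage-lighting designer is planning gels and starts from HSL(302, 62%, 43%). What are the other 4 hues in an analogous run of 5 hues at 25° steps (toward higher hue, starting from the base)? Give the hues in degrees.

327°, 352°, 17°, and 42°

Analogous hues sit every 25° along the wheel.
302 + 25 = 327°
302 + 50 = 352°
302 + 75 = 377 → 377 − 360 = 17°
302 + 100 = 402 → 402 − 360 = 42°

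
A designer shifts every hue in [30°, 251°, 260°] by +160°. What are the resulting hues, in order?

190°, 51°, 60°

30 + 160 = 190°
251 + 160 = 411 → 411 − 360 = 51°
260 + 160 = 420 → 420 − 360 = 60°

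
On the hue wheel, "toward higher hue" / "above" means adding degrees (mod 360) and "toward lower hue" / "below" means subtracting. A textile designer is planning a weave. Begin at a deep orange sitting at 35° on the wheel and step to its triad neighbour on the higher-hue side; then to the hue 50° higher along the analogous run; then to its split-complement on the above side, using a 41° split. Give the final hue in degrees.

66°

triadic ↑ +120°: 35 + 120 = 155°
analog 50° ↑ +50°: 155 + 50 = 205°
split-comp 41° ↑ +221°: 205 + 221 = 426 → 426 − 360 = 66°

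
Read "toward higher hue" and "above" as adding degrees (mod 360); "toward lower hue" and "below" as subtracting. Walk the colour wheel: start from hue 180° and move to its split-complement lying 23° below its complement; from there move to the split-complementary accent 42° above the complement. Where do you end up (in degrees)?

+157° (split-comp 23° ↓): 180 + 157 = 337°
+222° (split-comp 42° ↑): 337 + 222 = 559 → 559 − 360 = 199°

199°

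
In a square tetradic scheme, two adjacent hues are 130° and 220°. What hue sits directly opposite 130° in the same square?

A square tetradic scheme places four hues 90° apart; opposite corners are 180° apart.
130 + 180 = 310°

310°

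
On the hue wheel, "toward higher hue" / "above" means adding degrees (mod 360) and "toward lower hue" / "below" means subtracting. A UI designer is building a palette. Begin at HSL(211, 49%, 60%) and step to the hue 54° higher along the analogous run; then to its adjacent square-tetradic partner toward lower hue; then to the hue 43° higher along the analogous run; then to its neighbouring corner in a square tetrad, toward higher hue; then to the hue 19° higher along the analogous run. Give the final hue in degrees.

211 + 54 = 265°   (analog 54° ↑)
265 − 90 = 175°   (square ↓)
175 + 43 = 218°   (analog 43° ↑)
218 + 90 = 308°   (square ↑)
308 + 19 = 327°   (analog 19° ↑)

327°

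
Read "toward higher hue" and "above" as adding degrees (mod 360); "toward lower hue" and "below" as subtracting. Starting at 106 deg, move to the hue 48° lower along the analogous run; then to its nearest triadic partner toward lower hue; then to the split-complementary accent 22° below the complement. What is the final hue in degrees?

96°

−48° (analog 48° ↓): 106 − 48 = 58°
−120° (triadic ↓): 58 − 120 = -62 → -62 + 360 = 298°
+158° (split-comp 22° ↓): 298 + 158 = 456 → 456 − 360 = 96°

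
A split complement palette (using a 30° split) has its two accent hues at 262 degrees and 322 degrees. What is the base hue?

112°

The accents sit 30° either side of the complement, so the complement is their short-arc midpoint on the wheel.
Short-arc midpoint of 262° and 322°: 292°.
Base is 180° from the complement: 292 − 180 = 112°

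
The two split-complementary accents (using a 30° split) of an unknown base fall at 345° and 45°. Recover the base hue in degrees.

195°

The accents sit 30° either side of the complement, so the complement is their short-arc midpoint on the wheel.
Short-arc midpoint of 345° and 45°: 15°.
Base is 180° from the complement: 15 − 180 = -165 → -165 + 360 = 195°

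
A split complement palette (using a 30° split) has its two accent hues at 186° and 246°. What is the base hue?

36°

The accents sit 30° either side of the complement, so the complement is their short-arc midpoint on the wheel.
Short-arc midpoint of 186° and 246°: 216°.
Base is 180° from the complement: 216 − 180 = 36°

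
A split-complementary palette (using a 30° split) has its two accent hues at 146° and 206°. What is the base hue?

356°

The accents sit 30° either side of the complement, so the complement is their short-arc midpoint on the wheel.
Short-arc midpoint of 146° and 206°: 176°.
Base is 180° from the complement: 176 − 180 = -4 → -4 + 360 = 356°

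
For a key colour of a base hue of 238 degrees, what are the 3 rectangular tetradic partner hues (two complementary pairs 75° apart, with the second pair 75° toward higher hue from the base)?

A rectangular tetradic uses two complementary pairs 75° apart: offsets 0°, 75°, 180°, 255°.
238 + 75 = 313°
238 + 180 = 418 → 418 − 360 = 58°
238 + 255 = 493 → 493 − 360 = 133°

313°, 58° and 133°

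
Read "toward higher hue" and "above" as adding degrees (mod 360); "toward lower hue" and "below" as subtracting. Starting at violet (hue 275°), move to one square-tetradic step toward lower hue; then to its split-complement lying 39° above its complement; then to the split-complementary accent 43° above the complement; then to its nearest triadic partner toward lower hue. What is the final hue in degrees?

147°

275 − 90 = 185°   (square ↓)
185 + 219 = 404 → 404 − 360 = 44°   (split-comp 39° ↑)
44 + 223 = 267°   (split-comp 43° ↑)
267 − 120 = 147°   (triadic ↓)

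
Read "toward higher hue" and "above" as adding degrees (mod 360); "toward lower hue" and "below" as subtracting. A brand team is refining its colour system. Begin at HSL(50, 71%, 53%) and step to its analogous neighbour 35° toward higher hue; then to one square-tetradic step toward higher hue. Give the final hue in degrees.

50 + 35 = 85°   (analog 35° ↑)
85 + 90 = 175°   (square ↑)

175°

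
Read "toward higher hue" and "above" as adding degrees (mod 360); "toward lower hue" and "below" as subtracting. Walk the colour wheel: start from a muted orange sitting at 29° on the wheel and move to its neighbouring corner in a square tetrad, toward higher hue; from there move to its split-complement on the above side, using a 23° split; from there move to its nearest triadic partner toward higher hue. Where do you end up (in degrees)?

82°

square ↑ +90°: 29 + 90 = 119°
split-comp 23° ↑ +203°: 119 + 203 = 322°
triadic ↑ +120°: 322 + 120 = 442 → 442 − 360 = 82°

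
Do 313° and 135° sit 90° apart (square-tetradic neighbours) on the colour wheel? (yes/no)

Angular distance: |313 − 135| = 178 = 178°.
90° apart (square-tetradic neighbours) requires 90°.

no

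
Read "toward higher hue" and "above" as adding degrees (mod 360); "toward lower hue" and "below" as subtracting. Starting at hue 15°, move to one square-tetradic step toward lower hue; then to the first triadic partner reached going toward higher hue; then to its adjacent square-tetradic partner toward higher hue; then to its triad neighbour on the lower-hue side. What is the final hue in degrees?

−90° (square ↓): 15 − 90 = -75 → -75 + 360 = 285°
+120° (triadic ↑): 285 + 120 = 405 → 405 − 360 = 45°
+90° (square ↑): 45 + 90 = 135°
−120° (triadic ↓): 135 − 120 = 15°

15°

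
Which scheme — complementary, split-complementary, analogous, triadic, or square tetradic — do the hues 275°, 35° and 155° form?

Sort the hues: 35°, 155°, 275°.
Successive gaps around the wheel: 120°, 120°, 120°.
Three hues equally spaced 120° apart form a triad.

triadic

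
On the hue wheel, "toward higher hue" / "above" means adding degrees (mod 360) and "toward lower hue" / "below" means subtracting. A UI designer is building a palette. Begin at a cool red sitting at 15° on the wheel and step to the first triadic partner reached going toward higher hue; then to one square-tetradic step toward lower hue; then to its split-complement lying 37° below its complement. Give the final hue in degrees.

15 + 120 = 135°   (triadic ↑)
135 − 90 = 45°   (square ↓)
45 + 143 = 188°   (split-comp 37° ↓)

188°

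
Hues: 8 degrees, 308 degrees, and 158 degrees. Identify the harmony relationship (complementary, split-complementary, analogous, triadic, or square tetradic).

Sort the hues: 8°, 158°, 308°.
Successive gaps around the wheel: 150°, 150°, 60°.
Two 150° gaps and one 60° gap — a base hue opposite a pair of accents 30° either side of its complement — is the split-complementary pattern.

split-complementary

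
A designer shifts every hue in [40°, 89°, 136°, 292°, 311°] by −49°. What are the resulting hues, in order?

351°, 40°, 87°, 243°, 262°

40 − 49 = -9 → -9 + 360 = 351°
89 − 49 = 40°
136 − 49 = 87°
292 − 49 = 243°
311 − 49 = 262°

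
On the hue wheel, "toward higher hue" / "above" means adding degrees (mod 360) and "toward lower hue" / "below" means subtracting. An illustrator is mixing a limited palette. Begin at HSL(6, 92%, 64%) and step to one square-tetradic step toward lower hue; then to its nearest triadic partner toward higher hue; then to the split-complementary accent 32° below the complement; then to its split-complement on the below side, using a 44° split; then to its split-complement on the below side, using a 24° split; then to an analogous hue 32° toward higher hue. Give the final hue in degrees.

148°

6 − 90 = -84 → -84 + 360 = 276°   (square ↓)
276 + 120 = 396 → 396 − 360 = 36°   (triadic ↑)
36 + 148 = 184°   (split-comp 32° ↓)
184 + 136 = 320°   (split-comp 44° ↓)
320 + 156 = 476 → 476 − 360 = 116°   (split-comp 24° ↓)
116 + 32 = 148°   (analog 32° ↑)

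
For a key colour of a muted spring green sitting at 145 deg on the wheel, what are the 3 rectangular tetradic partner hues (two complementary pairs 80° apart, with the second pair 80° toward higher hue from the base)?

225°, 325° and 45°

A rectangular tetradic uses two complementary pairs 80° apart: offsets 0°, 80°, 180°, 260°.
145 + 80 = 225°
145 + 180 = 325°
145 + 260 = 405 → 405 − 360 = 45°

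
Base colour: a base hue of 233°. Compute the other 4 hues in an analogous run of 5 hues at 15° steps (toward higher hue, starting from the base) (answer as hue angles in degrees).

Analogous hues sit every 15° along the wheel.
233 + 15 = 248°
233 + 30 = 263°
233 + 45 = 278°
233 + 60 = 293°

248°, 263°, 278°, 293°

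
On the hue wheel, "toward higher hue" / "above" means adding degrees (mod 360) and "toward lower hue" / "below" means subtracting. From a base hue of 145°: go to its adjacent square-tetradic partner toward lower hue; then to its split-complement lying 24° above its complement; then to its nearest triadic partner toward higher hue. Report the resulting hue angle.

145 − 90 = 55°   (square ↓)
55 + 204 = 259°   (split-comp 24° ↑)
259 + 120 = 379 → 379 − 360 = 19°   (triadic ↑)

19°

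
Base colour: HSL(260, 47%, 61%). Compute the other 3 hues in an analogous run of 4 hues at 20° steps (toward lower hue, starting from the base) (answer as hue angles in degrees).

Analogous hues sit every 20° along the wheel.
260 − 20 = 240°
260 − 40 = 220°
260 − 60 = 200°

240°, 220°, 200°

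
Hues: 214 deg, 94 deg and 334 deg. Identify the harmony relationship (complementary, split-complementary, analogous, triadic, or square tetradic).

Sort the hues: 94°, 214°, 334°.
Successive gaps around the wheel: 120°, 120°, 120°.
Three hues equally spaced 120° apart form a triad.

triadic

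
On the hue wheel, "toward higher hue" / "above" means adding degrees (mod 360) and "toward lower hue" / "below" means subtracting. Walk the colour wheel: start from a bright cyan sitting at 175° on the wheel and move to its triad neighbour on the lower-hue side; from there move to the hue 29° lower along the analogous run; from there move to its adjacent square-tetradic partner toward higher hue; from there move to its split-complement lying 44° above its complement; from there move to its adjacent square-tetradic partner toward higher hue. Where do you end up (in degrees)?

70°

triadic ↓ −120°: 175 − 120 = 55°
analog 29° ↓ −29°: 55 − 29 = 26°
square ↑ +90°: 26 + 90 = 116°
split-comp 44° ↑ +224°: 116 + 224 = 340°
square ↑ +90°: 340 + 90 = 430 → 430 − 360 = 70°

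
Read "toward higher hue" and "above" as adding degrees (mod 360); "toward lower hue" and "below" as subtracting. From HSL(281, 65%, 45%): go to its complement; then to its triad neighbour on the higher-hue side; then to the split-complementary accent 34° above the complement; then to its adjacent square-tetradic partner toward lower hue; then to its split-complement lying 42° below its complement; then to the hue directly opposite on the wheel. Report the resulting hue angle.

303°

281 + 180 = 461 → 461 − 360 = 101°   (complement)
101 + 120 = 221°   (triadic ↑)
221 + 214 = 435 → 435 − 360 = 75°   (split-comp 34° ↑)
75 − 90 = -15 → -15 + 360 = 345°   (square ↓)
345 + 138 = 483 → 483 − 360 = 123°   (split-comp 42° ↓)
123 + 180 = 303°   (complement)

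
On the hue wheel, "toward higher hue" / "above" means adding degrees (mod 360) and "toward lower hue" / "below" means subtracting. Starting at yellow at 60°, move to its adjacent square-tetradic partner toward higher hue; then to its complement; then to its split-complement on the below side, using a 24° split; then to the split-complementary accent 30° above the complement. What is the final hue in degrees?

square ↑ +90°: 60 + 90 = 150°
complement +180°: 150 + 180 = 330°
split-comp 24° ↓ +156°: 330 + 156 = 486 → 486 − 360 = 126°
split-comp 30° ↑ +210°: 126 + 210 = 336°

336°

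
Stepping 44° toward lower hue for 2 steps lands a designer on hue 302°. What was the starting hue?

2 steps of 44° (toward lower hue) give a net shift of −88°.
Start = end − shift: 302 + 88 = 390 → 390 − 360 = 30°

30°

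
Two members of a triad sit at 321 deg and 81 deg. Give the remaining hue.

201°

A triad spaces three hues 120° apart.
The full set is {81°, 201°, 321°}.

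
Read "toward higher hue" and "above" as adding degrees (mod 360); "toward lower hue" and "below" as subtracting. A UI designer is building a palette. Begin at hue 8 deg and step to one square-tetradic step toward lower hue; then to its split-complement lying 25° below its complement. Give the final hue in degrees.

73°

8 − 90 = -82 → -82 + 360 = 278°   (square ↓)
278 + 155 = 433 → 433 − 360 = 73°   (split-comp 25° ↓)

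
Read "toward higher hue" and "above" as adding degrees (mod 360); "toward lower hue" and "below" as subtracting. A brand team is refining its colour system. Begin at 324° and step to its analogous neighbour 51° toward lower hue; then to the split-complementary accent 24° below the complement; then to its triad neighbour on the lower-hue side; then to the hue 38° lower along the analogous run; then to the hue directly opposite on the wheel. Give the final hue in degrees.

−51° (analog 51° ↓): 324 − 51 = 273°
+156° (split-comp 24° ↓): 273 + 156 = 429 → 429 − 360 = 69°
−120° (triadic ↓): 69 − 120 = -51 → -51 + 360 = 309°
−38° (analog 38° ↓): 309 − 38 = 271°
+180° (complement): 271 + 180 = 451 → 451 − 360 = 91°

91°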